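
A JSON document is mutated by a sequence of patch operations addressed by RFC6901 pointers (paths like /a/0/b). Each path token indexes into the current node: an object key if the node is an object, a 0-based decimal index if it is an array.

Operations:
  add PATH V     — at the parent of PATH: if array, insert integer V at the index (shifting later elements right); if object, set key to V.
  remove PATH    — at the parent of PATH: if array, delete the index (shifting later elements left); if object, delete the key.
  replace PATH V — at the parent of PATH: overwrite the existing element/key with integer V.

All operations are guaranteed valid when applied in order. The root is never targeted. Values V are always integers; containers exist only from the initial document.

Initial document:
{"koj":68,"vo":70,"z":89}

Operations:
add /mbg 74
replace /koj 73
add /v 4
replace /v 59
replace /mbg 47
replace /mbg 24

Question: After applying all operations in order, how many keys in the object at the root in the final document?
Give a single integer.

Answer: 5

Derivation:
After op 1 (add /mbg 74): {"koj":68,"mbg":74,"vo":70,"z":89}
After op 2 (replace /koj 73): {"koj":73,"mbg":74,"vo":70,"z":89}
After op 3 (add /v 4): {"koj":73,"mbg":74,"v":4,"vo":70,"z":89}
After op 4 (replace /v 59): {"koj":73,"mbg":74,"v":59,"vo":70,"z":89}
After op 5 (replace /mbg 47): {"koj":73,"mbg":47,"v":59,"vo":70,"z":89}
After op 6 (replace /mbg 24): {"koj":73,"mbg":24,"v":59,"vo":70,"z":89}
Size at the root: 5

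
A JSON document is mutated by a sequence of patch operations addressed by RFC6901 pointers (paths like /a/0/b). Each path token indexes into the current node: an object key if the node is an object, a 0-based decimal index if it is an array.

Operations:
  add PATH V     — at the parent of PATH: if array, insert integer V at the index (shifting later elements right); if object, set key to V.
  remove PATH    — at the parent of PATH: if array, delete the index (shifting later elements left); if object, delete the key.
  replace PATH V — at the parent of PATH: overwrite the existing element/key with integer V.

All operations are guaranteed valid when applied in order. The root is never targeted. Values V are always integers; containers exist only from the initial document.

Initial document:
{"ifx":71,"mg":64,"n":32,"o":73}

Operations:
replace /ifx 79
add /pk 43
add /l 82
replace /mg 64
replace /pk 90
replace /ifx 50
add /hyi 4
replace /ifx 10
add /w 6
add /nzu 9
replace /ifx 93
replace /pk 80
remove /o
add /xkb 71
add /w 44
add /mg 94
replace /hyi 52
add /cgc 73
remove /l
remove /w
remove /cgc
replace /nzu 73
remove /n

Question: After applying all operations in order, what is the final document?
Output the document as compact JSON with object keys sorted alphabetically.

After op 1 (replace /ifx 79): {"ifx":79,"mg":64,"n":32,"o":73}
After op 2 (add /pk 43): {"ifx":79,"mg":64,"n":32,"o":73,"pk":43}
After op 3 (add /l 82): {"ifx":79,"l":82,"mg":64,"n":32,"o":73,"pk":43}
After op 4 (replace /mg 64): {"ifx":79,"l":82,"mg":64,"n":32,"o":73,"pk":43}
After op 5 (replace /pk 90): {"ifx":79,"l":82,"mg":64,"n":32,"o":73,"pk":90}
After op 6 (replace /ifx 50): {"ifx":50,"l":82,"mg":64,"n":32,"o":73,"pk":90}
After op 7 (add /hyi 4): {"hyi":4,"ifx":50,"l":82,"mg":64,"n":32,"o":73,"pk":90}
After op 8 (replace /ifx 10): {"hyi":4,"ifx":10,"l":82,"mg":64,"n":32,"o":73,"pk":90}
After op 9 (add /w 6): {"hyi":4,"ifx":10,"l":82,"mg":64,"n":32,"o":73,"pk":90,"w":6}
After op 10 (add /nzu 9): {"hyi":4,"ifx":10,"l":82,"mg":64,"n":32,"nzu":9,"o":73,"pk":90,"w":6}
After op 11 (replace /ifx 93): {"hyi":4,"ifx":93,"l":82,"mg":64,"n":32,"nzu":9,"o":73,"pk":90,"w":6}
After op 12 (replace /pk 80): {"hyi":4,"ifx":93,"l":82,"mg":64,"n":32,"nzu":9,"o":73,"pk":80,"w":6}
After op 13 (remove /o): {"hyi":4,"ifx":93,"l":82,"mg":64,"n":32,"nzu":9,"pk":80,"w":6}
After op 14 (add /xkb 71): {"hyi":4,"ifx":93,"l":82,"mg":64,"n":32,"nzu":9,"pk":80,"w":6,"xkb":71}
After op 15 (add /w 44): {"hyi":4,"ifx":93,"l":82,"mg":64,"n":32,"nzu":9,"pk":80,"w":44,"xkb":71}
After op 16 (add /mg 94): {"hyi":4,"ifx":93,"l":82,"mg":94,"n":32,"nzu":9,"pk":80,"w":44,"xkb":71}
After op 17 (replace /hyi 52): {"hyi":52,"ifx":93,"l":82,"mg":94,"n":32,"nzu":9,"pk":80,"w":44,"xkb":71}
After op 18 (add /cgc 73): {"cgc":73,"hyi":52,"ifx":93,"l":82,"mg":94,"n":32,"nzu":9,"pk":80,"w":44,"xkb":71}
After op 19 (remove /l): {"cgc":73,"hyi":52,"ifx":93,"mg":94,"n":32,"nzu":9,"pk":80,"w":44,"xkb":71}
After op 20 (remove /w): {"cgc":73,"hyi":52,"ifx":93,"mg":94,"n":32,"nzu":9,"pk":80,"xkb":71}
After op 21 (remove /cgc): {"hyi":52,"ifx":93,"mg":94,"n":32,"nzu":9,"pk":80,"xkb":71}
After op 22 (replace /nzu 73): {"hyi":52,"ifx":93,"mg":94,"n":32,"nzu":73,"pk":80,"xkb":71}
After op 23 (remove /n): {"hyi":52,"ifx":93,"mg":94,"nzu":73,"pk":80,"xkb":71}

Answer: {"hyi":52,"ifx":93,"mg":94,"nzu":73,"pk":80,"xkb":71}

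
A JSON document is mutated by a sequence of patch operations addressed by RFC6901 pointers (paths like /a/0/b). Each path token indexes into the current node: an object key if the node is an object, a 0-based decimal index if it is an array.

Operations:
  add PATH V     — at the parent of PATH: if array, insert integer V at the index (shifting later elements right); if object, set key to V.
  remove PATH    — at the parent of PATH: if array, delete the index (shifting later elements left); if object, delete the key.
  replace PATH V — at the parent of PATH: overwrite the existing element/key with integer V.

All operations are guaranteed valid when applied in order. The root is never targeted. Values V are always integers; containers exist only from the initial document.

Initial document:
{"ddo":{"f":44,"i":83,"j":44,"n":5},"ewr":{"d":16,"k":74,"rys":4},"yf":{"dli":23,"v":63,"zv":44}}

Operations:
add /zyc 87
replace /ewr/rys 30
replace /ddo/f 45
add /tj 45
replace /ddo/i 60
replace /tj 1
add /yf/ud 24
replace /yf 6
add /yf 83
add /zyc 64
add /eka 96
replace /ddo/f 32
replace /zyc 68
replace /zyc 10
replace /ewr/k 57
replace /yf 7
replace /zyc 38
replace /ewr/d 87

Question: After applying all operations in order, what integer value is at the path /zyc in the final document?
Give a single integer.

Answer: 38

Derivation:
After op 1 (add /zyc 87): {"ddo":{"f":44,"i":83,"j":44,"n":5},"ewr":{"d":16,"k":74,"rys":4},"yf":{"dli":23,"v":63,"zv":44},"zyc":87}
After op 2 (replace /ewr/rys 30): {"ddo":{"f":44,"i":83,"j":44,"n":5},"ewr":{"d":16,"k":74,"rys":30},"yf":{"dli":23,"v":63,"zv":44},"zyc":87}
After op 3 (replace /ddo/f 45): {"ddo":{"f":45,"i":83,"j":44,"n":5},"ewr":{"d":16,"k":74,"rys":30},"yf":{"dli":23,"v":63,"zv":44},"zyc":87}
After op 4 (add /tj 45): {"ddo":{"f":45,"i":83,"j":44,"n":5},"ewr":{"d":16,"k":74,"rys":30},"tj":45,"yf":{"dli":23,"v":63,"zv":44},"zyc":87}
After op 5 (replace /ddo/i 60): {"ddo":{"f":45,"i":60,"j":44,"n":5},"ewr":{"d":16,"k":74,"rys":30},"tj":45,"yf":{"dli":23,"v":63,"zv":44},"zyc":87}
After op 6 (replace /tj 1): {"ddo":{"f":45,"i":60,"j":44,"n":5},"ewr":{"d":16,"k":74,"rys":30},"tj":1,"yf":{"dli":23,"v":63,"zv":44},"zyc":87}
After op 7 (add /yf/ud 24): {"ddo":{"f":45,"i":60,"j":44,"n":5},"ewr":{"d":16,"k":74,"rys":30},"tj":1,"yf":{"dli":23,"ud":24,"v":63,"zv":44},"zyc":87}
After op 8 (replace /yf 6): {"ddo":{"f":45,"i":60,"j":44,"n":5},"ewr":{"d":16,"k":74,"rys":30},"tj":1,"yf":6,"zyc":87}
After op 9 (add /yf 83): {"ddo":{"f":45,"i":60,"j":44,"n":5},"ewr":{"d":16,"k":74,"rys":30},"tj":1,"yf":83,"zyc":87}
After op 10 (add /zyc 64): {"ddo":{"f":45,"i":60,"j":44,"n":5},"ewr":{"d":16,"k":74,"rys":30},"tj":1,"yf":83,"zyc":64}
After op 11 (add /eka 96): {"ddo":{"f":45,"i":60,"j":44,"n":5},"eka":96,"ewr":{"d":16,"k":74,"rys":30},"tj":1,"yf":83,"zyc":64}
After op 12 (replace /ddo/f 32): {"ddo":{"f":32,"i":60,"j":44,"n":5},"eka":96,"ewr":{"d":16,"k":74,"rys":30},"tj":1,"yf":83,"zyc":64}
After op 13 (replace /zyc 68): {"ddo":{"f":32,"i":60,"j":44,"n":5},"eka":96,"ewr":{"d":16,"k":74,"rys":30},"tj":1,"yf":83,"zyc":68}
After op 14 (replace /zyc 10): {"ddo":{"f":32,"i":60,"j":44,"n":5},"eka":96,"ewr":{"d":16,"k":74,"rys":30},"tj":1,"yf":83,"zyc":10}
After op 15 (replace /ewr/k 57): {"ddo":{"f":32,"i":60,"j":44,"n":5},"eka":96,"ewr":{"d":16,"k":57,"rys":30},"tj":1,"yf":83,"zyc":10}
After op 16 (replace /yf 7): {"ddo":{"f":32,"i":60,"j":44,"n":5},"eka":96,"ewr":{"d":16,"k":57,"rys":30},"tj":1,"yf":7,"zyc":10}
After op 17 (replace /zyc 38): {"ddo":{"f":32,"i":60,"j":44,"n":5},"eka":96,"ewr":{"d":16,"k":57,"rys":30},"tj":1,"yf":7,"zyc":38}
After op 18 (replace /ewr/d 87): {"ddo":{"f":32,"i":60,"j":44,"n":5},"eka":96,"ewr":{"d":87,"k":57,"rys":30},"tj":1,"yf":7,"zyc":38}
Value at /zyc: 38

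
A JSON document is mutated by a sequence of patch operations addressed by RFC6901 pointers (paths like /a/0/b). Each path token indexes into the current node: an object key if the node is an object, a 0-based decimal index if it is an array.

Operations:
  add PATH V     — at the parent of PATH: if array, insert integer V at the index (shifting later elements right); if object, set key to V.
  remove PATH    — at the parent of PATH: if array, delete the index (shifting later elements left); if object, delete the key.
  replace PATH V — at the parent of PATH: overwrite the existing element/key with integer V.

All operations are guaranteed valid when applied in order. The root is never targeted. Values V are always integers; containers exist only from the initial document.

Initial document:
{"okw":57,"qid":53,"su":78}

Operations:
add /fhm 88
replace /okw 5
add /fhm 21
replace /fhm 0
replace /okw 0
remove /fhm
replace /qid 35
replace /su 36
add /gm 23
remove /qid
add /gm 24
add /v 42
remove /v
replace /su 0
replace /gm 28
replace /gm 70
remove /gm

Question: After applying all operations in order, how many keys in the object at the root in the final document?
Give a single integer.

Answer: 2

Derivation:
After op 1 (add /fhm 88): {"fhm":88,"okw":57,"qid":53,"su":78}
After op 2 (replace /okw 5): {"fhm":88,"okw":5,"qid":53,"su":78}
After op 3 (add /fhm 21): {"fhm":21,"okw":5,"qid":53,"su":78}
After op 4 (replace /fhm 0): {"fhm":0,"okw":5,"qid":53,"su":78}
After op 5 (replace /okw 0): {"fhm":0,"okw":0,"qid":53,"su":78}
After op 6 (remove /fhm): {"okw":0,"qid":53,"su":78}
After op 7 (replace /qid 35): {"okw":0,"qid":35,"su":78}
After op 8 (replace /su 36): {"okw":0,"qid":35,"su":36}
After op 9 (add /gm 23): {"gm":23,"okw":0,"qid":35,"su":36}
After op 10 (remove /qid): {"gm":23,"okw":0,"su":36}
After op 11 (add /gm 24): {"gm":24,"okw":0,"su":36}
After op 12 (add /v 42): {"gm":24,"okw":0,"su":36,"v":42}
After op 13 (remove /v): {"gm":24,"okw":0,"su":36}
After op 14 (replace /su 0): {"gm":24,"okw":0,"su":0}
After op 15 (replace /gm 28): {"gm":28,"okw":0,"su":0}
After op 16 (replace /gm 70): {"gm":70,"okw":0,"su":0}
After op 17 (remove /gm): {"okw":0,"su":0}
Size at the root: 2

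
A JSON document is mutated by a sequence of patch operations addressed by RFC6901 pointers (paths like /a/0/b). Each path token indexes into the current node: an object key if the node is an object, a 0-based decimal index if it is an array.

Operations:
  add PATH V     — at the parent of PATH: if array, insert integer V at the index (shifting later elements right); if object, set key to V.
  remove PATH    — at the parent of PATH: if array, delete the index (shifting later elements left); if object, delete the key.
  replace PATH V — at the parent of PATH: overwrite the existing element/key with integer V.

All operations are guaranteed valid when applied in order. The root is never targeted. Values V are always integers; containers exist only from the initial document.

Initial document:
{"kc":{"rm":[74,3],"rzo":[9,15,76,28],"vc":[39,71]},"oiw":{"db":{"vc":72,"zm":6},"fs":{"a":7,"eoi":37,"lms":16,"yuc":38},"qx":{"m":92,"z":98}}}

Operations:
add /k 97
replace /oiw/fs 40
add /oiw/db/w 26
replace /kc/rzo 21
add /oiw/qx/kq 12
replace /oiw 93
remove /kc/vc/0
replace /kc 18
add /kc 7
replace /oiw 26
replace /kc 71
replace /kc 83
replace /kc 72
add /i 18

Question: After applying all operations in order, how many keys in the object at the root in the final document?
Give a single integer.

Answer: 4

Derivation:
After op 1 (add /k 97): {"k":97,"kc":{"rm":[74,3],"rzo":[9,15,76,28],"vc":[39,71]},"oiw":{"db":{"vc":72,"zm":6},"fs":{"a":7,"eoi":37,"lms":16,"yuc":38},"qx":{"m":92,"z":98}}}
After op 2 (replace /oiw/fs 40): {"k":97,"kc":{"rm":[74,3],"rzo":[9,15,76,28],"vc":[39,71]},"oiw":{"db":{"vc":72,"zm":6},"fs":40,"qx":{"m":92,"z":98}}}
After op 3 (add /oiw/db/w 26): {"k":97,"kc":{"rm":[74,3],"rzo":[9,15,76,28],"vc":[39,71]},"oiw":{"db":{"vc":72,"w":26,"zm":6},"fs":40,"qx":{"m":92,"z":98}}}
After op 4 (replace /kc/rzo 21): {"k":97,"kc":{"rm":[74,3],"rzo":21,"vc":[39,71]},"oiw":{"db":{"vc":72,"w":26,"zm":6},"fs":40,"qx":{"m":92,"z":98}}}
After op 5 (add /oiw/qx/kq 12): {"k":97,"kc":{"rm":[74,3],"rzo":21,"vc":[39,71]},"oiw":{"db":{"vc":72,"w":26,"zm":6},"fs":40,"qx":{"kq":12,"m":92,"z":98}}}
After op 6 (replace /oiw 93): {"k":97,"kc":{"rm":[74,3],"rzo":21,"vc":[39,71]},"oiw":93}
After op 7 (remove /kc/vc/0): {"k":97,"kc":{"rm":[74,3],"rzo":21,"vc":[71]},"oiw":93}
After op 8 (replace /kc 18): {"k":97,"kc":18,"oiw":93}
After op 9 (add /kc 7): {"k":97,"kc":7,"oiw":93}
After op 10 (replace /oiw 26): {"k":97,"kc":7,"oiw":26}
After op 11 (replace /kc 71): {"k":97,"kc":71,"oiw":26}
After op 12 (replace /kc 83): {"k":97,"kc":83,"oiw":26}
After op 13 (replace /kc 72): {"k":97,"kc":72,"oiw":26}
After op 14 (add /i 18): {"i":18,"k":97,"kc":72,"oiw":26}
Size at the root: 4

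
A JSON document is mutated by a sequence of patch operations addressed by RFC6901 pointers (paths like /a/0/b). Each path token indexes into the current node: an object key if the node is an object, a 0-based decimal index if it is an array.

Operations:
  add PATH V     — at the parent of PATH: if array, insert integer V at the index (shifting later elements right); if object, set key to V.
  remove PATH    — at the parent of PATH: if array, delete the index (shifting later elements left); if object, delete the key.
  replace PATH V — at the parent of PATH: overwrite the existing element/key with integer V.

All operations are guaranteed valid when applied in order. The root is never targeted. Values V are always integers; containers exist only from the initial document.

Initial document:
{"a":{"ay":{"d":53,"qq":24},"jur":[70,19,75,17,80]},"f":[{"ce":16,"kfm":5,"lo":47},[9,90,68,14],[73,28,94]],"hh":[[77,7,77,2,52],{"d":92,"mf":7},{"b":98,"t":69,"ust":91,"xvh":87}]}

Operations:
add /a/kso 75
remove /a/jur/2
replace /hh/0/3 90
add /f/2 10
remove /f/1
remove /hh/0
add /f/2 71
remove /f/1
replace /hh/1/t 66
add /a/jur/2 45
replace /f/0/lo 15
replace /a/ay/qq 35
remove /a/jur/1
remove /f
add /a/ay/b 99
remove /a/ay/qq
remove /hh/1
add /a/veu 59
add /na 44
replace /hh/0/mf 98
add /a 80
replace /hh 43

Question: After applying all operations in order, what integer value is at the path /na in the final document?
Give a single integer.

After op 1 (add /a/kso 75): {"a":{"ay":{"d":53,"qq":24},"jur":[70,19,75,17,80],"kso":75},"f":[{"ce":16,"kfm":5,"lo":47},[9,90,68,14],[73,28,94]],"hh":[[77,7,77,2,52],{"d":92,"mf":7},{"b":98,"t":69,"ust":91,"xvh":87}]}
After op 2 (remove /a/jur/2): {"a":{"ay":{"d":53,"qq":24},"jur":[70,19,17,80],"kso":75},"f":[{"ce":16,"kfm":5,"lo":47},[9,90,68,14],[73,28,94]],"hh":[[77,7,77,2,52],{"d":92,"mf":7},{"b":98,"t":69,"ust":91,"xvh":87}]}
After op 3 (replace /hh/0/3 90): {"a":{"ay":{"d":53,"qq":24},"jur":[70,19,17,80],"kso":75},"f":[{"ce":16,"kfm":5,"lo":47},[9,90,68,14],[73,28,94]],"hh":[[77,7,77,90,52],{"d":92,"mf":7},{"b":98,"t":69,"ust":91,"xvh":87}]}
After op 4 (add /f/2 10): {"a":{"ay":{"d":53,"qq":24},"jur":[70,19,17,80],"kso":75},"f":[{"ce":16,"kfm":5,"lo":47},[9,90,68,14],10,[73,28,94]],"hh":[[77,7,77,90,52],{"d":92,"mf":7},{"b":98,"t":69,"ust":91,"xvh":87}]}
After op 5 (remove /f/1): {"a":{"ay":{"d":53,"qq":24},"jur":[70,19,17,80],"kso":75},"f":[{"ce":16,"kfm":5,"lo":47},10,[73,28,94]],"hh":[[77,7,77,90,52],{"d":92,"mf":7},{"b":98,"t":69,"ust":91,"xvh":87}]}
After op 6 (remove /hh/0): {"a":{"ay":{"d":53,"qq":24},"jur":[70,19,17,80],"kso":75},"f":[{"ce":16,"kfm":5,"lo":47},10,[73,28,94]],"hh":[{"d":92,"mf":7},{"b":98,"t":69,"ust":91,"xvh":87}]}
After op 7 (add /f/2 71): {"a":{"ay":{"d":53,"qq":24},"jur":[70,19,17,80],"kso":75},"f":[{"ce":16,"kfm":5,"lo":47},10,71,[73,28,94]],"hh":[{"d":92,"mf":7},{"b":98,"t":69,"ust":91,"xvh":87}]}
After op 8 (remove /f/1): {"a":{"ay":{"d":53,"qq":24},"jur":[70,19,17,80],"kso":75},"f":[{"ce":16,"kfm":5,"lo":47},71,[73,28,94]],"hh":[{"d":92,"mf":7},{"b":98,"t":69,"ust":91,"xvh":87}]}
After op 9 (replace /hh/1/t 66): {"a":{"ay":{"d":53,"qq":24},"jur":[70,19,17,80],"kso":75},"f":[{"ce":16,"kfm":5,"lo":47},71,[73,28,94]],"hh":[{"d":92,"mf":7},{"b":98,"t":66,"ust":91,"xvh":87}]}
After op 10 (add /a/jur/2 45): {"a":{"ay":{"d":53,"qq":24},"jur":[70,19,45,17,80],"kso":75},"f":[{"ce":16,"kfm":5,"lo":47},71,[73,28,94]],"hh":[{"d":92,"mf":7},{"b":98,"t":66,"ust":91,"xvh":87}]}
After op 11 (replace /f/0/lo 15): {"a":{"ay":{"d":53,"qq":24},"jur":[70,19,45,17,80],"kso":75},"f":[{"ce":16,"kfm":5,"lo":15},71,[73,28,94]],"hh":[{"d":92,"mf":7},{"b":98,"t":66,"ust":91,"xvh":87}]}
After op 12 (replace /a/ay/qq 35): {"a":{"ay":{"d":53,"qq":35},"jur":[70,19,45,17,80],"kso":75},"f":[{"ce":16,"kfm":5,"lo":15},71,[73,28,94]],"hh":[{"d":92,"mf":7},{"b":98,"t":66,"ust":91,"xvh":87}]}
After op 13 (remove /a/jur/1): {"a":{"ay":{"d":53,"qq":35},"jur":[70,45,17,80],"kso":75},"f":[{"ce":16,"kfm":5,"lo":15},71,[73,28,94]],"hh":[{"d":92,"mf":7},{"b":98,"t":66,"ust":91,"xvh":87}]}
After op 14 (remove /f): {"a":{"ay":{"d":53,"qq":35},"jur":[70,45,17,80],"kso":75},"hh":[{"d":92,"mf":7},{"b":98,"t":66,"ust":91,"xvh":87}]}
After op 15 (add /a/ay/b 99): {"a":{"ay":{"b":99,"d":53,"qq":35},"jur":[70,45,17,80],"kso":75},"hh":[{"d":92,"mf":7},{"b":98,"t":66,"ust":91,"xvh":87}]}
After op 16 (remove /a/ay/qq): {"a":{"ay":{"b":99,"d":53},"jur":[70,45,17,80],"kso":75},"hh":[{"d":92,"mf":7},{"b":98,"t":66,"ust":91,"xvh":87}]}
After op 17 (remove /hh/1): {"a":{"ay":{"b":99,"d":53},"jur":[70,45,17,80],"kso":75},"hh":[{"d":92,"mf":7}]}
After op 18 (add /a/veu 59): {"a":{"ay":{"b":99,"d":53},"jur":[70,45,17,80],"kso":75,"veu":59},"hh":[{"d":92,"mf":7}]}
After op 19 (add /na 44): {"a":{"ay":{"b":99,"d":53},"jur":[70,45,17,80],"kso":75,"veu":59},"hh":[{"d":92,"mf":7}],"na":44}
After op 20 (replace /hh/0/mf 98): {"a":{"ay":{"b":99,"d":53},"jur":[70,45,17,80],"kso":75,"veu":59},"hh":[{"d":92,"mf":98}],"na":44}
After op 21 (add /a 80): {"a":80,"hh":[{"d":92,"mf":98}],"na":44}
After op 22 (replace /hh 43): {"a":80,"hh":43,"na":44}
Value at /na: 44

Answer: 44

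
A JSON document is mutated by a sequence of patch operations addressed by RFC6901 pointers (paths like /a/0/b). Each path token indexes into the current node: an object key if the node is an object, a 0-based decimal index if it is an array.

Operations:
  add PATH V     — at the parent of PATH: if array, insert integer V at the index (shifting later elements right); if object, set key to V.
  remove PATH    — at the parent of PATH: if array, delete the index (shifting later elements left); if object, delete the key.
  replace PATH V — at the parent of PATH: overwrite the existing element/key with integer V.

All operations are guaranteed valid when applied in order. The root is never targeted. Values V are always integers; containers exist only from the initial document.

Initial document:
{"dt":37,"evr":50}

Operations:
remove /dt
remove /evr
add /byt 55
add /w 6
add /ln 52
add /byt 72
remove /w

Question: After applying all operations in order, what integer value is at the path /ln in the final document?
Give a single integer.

After op 1 (remove /dt): {"evr":50}
After op 2 (remove /evr): {}
After op 3 (add /byt 55): {"byt":55}
After op 4 (add /w 6): {"byt":55,"w":6}
After op 5 (add /ln 52): {"byt":55,"ln":52,"w":6}
After op 6 (add /byt 72): {"byt":72,"ln":52,"w":6}
After op 7 (remove /w): {"byt":72,"ln":52}
Value at /ln: 52

Answer: 52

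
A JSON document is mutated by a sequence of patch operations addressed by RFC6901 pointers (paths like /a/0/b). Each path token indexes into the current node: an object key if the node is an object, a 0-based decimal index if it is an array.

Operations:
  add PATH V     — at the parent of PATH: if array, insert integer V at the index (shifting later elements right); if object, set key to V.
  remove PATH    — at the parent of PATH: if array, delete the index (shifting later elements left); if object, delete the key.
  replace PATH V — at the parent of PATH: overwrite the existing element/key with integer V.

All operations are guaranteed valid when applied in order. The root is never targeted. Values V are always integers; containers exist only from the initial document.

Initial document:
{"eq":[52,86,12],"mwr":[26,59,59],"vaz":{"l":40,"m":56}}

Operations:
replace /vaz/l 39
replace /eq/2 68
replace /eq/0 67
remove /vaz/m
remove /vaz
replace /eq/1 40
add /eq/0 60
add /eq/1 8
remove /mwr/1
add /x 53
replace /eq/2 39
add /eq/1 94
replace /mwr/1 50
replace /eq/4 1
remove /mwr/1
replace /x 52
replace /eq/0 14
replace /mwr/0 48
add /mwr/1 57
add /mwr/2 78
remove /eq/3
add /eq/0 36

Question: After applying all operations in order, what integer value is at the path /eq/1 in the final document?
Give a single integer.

Answer: 14

Derivation:
After op 1 (replace /vaz/l 39): {"eq":[52,86,12],"mwr":[26,59,59],"vaz":{"l":39,"m":56}}
After op 2 (replace /eq/2 68): {"eq":[52,86,68],"mwr":[26,59,59],"vaz":{"l":39,"m":56}}
After op 3 (replace /eq/0 67): {"eq":[67,86,68],"mwr":[26,59,59],"vaz":{"l":39,"m":56}}
After op 4 (remove /vaz/m): {"eq":[67,86,68],"mwr":[26,59,59],"vaz":{"l":39}}
After op 5 (remove /vaz): {"eq":[67,86,68],"mwr":[26,59,59]}
After op 6 (replace /eq/1 40): {"eq":[67,40,68],"mwr":[26,59,59]}
After op 7 (add /eq/0 60): {"eq":[60,67,40,68],"mwr":[26,59,59]}
After op 8 (add /eq/1 8): {"eq":[60,8,67,40,68],"mwr":[26,59,59]}
After op 9 (remove /mwr/1): {"eq":[60,8,67,40,68],"mwr":[26,59]}
After op 10 (add /x 53): {"eq":[60,8,67,40,68],"mwr":[26,59],"x":53}
After op 11 (replace /eq/2 39): {"eq":[60,8,39,40,68],"mwr":[26,59],"x":53}
After op 12 (add /eq/1 94): {"eq":[60,94,8,39,40,68],"mwr":[26,59],"x":53}
After op 13 (replace /mwr/1 50): {"eq":[60,94,8,39,40,68],"mwr":[26,50],"x":53}
After op 14 (replace /eq/4 1): {"eq":[60,94,8,39,1,68],"mwr":[26,50],"x":53}
After op 15 (remove /mwr/1): {"eq":[60,94,8,39,1,68],"mwr":[26],"x":53}
After op 16 (replace /x 52): {"eq":[60,94,8,39,1,68],"mwr":[26],"x":52}
After op 17 (replace /eq/0 14): {"eq":[14,94,8,39,1,68],"mwr":[26],"x":52}
After op 18 (replace /mwr/0 48): {"eq":[14,94,8,39,1,68],"mwr":[48],"x":52}
After op 19 (add /mwr/1 57): {"eq":[14,94,8,39,1,68],"mwr":[48,57],"x":52}
After op 20 (add /mwr/2 78): {"eq":[14,94,8,39,1,68],"mwr":[48,57,78],"x":52}
After op 21 (remove /eq/3): {"eq":[14,94,8,1,68],"mwr":[48,57,78],"x":52}
After op 22 (add /eq/0 36): {"eq":[36,14,94,8,1,68],"mwr":[48,57,78],"x":52}
Value at /eq/1: 14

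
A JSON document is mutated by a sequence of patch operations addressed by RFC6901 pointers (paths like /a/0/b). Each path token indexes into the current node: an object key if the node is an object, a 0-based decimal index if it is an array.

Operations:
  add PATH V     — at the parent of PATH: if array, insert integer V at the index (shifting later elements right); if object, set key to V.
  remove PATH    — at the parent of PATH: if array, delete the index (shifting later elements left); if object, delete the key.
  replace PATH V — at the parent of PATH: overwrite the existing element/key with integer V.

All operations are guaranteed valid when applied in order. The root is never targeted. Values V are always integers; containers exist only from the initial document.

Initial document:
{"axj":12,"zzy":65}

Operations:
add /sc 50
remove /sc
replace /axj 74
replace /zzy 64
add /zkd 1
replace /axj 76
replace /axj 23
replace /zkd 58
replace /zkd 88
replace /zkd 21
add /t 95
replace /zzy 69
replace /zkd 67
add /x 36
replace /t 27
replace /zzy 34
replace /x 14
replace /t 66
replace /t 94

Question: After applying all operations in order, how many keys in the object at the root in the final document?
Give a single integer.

After op 1 (add /sc 50): {"axj":12,"sc":50,"zzy":65}
After op 2 (remove /sc): {"axj":12,"zzy":65}
After op 3 (replace /axj 74): {"axj":74,"zzy":65}
After op 4 (replace /zzy 64): {"axj":74,"zzy":64}
After op 5 (add /zkd 1): {"axj":74,"zkd":1,"zzy":64}
After op 6 (replace /axj 76): {"axj":76,"zkd":1,"zzy":64}
After op 7 (replace /axj 23): {"axj":23,"zkd":1,"zzy":64}
After op 8 (replace /zkd 58): {"axj":23,"zkd":58,"zzy":64}
After op 9 (replace /zkd 88): {"axj":23,"zkd":88,"zzy":64}
After op 10 (replace /zkd 21): {"axj":23,"zkd":21,"zzy":64}
After op 11 (add /t 95): {"axj":23,"t":95,"zkd":21,"zzy":64}
After op 12 (replace /zzy 69): {"axj":23,"t":95,"zkd":21,"zzy":69}
After op 13 (replace /zkd 67): {"axj":23,"t":95,"zkd":67,"zzy":69}
After op 14 (add /x 36): {"axj":23,"t":95,"x":36,"zkd":67,"zzy":69}
After op 15 (replace /t 27): {"axj":23,"t":27,"x":36,"zkd":67,"zzy":69}
After op 16 (replace /zzy 34): {"axj":23,"t":27,"x":36,"zkd":67,"zzy":34}
After op 17 (replace /x 14): {"axj":23,"t":27,"x":14,"zkd":67,"zzy":34}
After op 18 (replace /t 66): {"axj":23,"t":66,"x":14,"zkd":67,"zzy":34}
After op 19 (replace /t 94): {"axj":23,"t":94,"x":14,"zkd":67,"zzy":34}
Size at the root: 5

Answer: 5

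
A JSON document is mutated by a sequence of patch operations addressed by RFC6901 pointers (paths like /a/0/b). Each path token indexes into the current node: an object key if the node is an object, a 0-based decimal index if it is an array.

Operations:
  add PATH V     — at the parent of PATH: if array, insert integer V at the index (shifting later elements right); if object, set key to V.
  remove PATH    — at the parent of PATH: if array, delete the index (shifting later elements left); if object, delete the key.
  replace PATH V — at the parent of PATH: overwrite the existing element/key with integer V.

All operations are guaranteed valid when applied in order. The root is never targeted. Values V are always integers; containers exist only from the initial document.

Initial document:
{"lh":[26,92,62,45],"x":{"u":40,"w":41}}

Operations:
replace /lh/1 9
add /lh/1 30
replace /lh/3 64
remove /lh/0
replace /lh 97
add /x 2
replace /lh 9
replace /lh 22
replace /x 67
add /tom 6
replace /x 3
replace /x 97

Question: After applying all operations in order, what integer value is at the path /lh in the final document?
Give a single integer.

After op 1 (replace /lh/1 9): {"lh":[26,9,62,45],"x":{"u":40,"w":41}}
After op 2 (add /lh/1 30): {"lh":[26,30,9,62,45],"x":{"u":40,"w":41}}
After op 3 (replace /lh/3 64): {"lh":[26,30,9,64,45],"x":{"u":40,"w":41}}
After op 4 (remove /lh/0): {"lh":[30,9,64,45],"x":{"u":40,"w":41}}
After op 5 (replace /lh 97): {"lh":97,"x":{"u":40,"w":41}}
After op 6 (add /x 2): {"lh":97,"x":2}
After op 7 (replace /lh 9): {"lh":9,"x":2}
After op 8 (replace /lh 22): {"lh":22,"x":2}
After op 9 (replace /x 67): {"lh":22,"x":67}
After op 10 (add /tom 6): {"lh":22,"tom":6,"x":67}
After op 11 (replace /x 3): {"lh":22,"tom":6,"x":3}
After op 12 (replace /x 97): {"lh":22,"tom":6,"x":97}
Value at /lh: 22

Answer: 22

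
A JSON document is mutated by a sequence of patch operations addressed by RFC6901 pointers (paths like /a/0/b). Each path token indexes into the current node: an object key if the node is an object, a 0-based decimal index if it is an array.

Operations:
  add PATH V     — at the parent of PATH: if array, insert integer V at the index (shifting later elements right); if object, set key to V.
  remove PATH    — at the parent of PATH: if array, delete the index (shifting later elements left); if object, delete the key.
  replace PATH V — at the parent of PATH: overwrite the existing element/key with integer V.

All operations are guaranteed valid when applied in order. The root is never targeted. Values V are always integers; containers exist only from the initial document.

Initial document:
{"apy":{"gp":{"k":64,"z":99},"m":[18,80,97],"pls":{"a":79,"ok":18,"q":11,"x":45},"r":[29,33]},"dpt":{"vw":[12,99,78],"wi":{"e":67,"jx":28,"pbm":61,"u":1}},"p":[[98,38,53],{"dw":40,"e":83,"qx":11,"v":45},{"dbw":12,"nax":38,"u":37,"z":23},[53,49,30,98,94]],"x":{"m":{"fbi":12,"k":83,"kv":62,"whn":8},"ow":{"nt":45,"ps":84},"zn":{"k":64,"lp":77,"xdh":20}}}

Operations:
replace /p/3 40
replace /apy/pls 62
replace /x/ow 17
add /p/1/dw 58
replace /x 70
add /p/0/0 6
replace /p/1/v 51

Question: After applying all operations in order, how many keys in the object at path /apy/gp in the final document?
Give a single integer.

Answer: 2

Derivation:
After op 1 (replace /p/3 40): {"apy":{"gp":{"k":64,"z":99},"m":[18,80,97],"pls":{"a":79,"ok":18,"q":11,"x":45},"r":[29,33]},"dpt":{"vw":[12,99,78],"wi":{"e":67,"jx":28,"pbm":61,"u":1}},"p":[[98,38,53],{"dw":40,"e":83,"qx":11,"v":45},{"dbw":12,"nax":38,"u":37,"z":23},40],"x":{"m":{"fbi":12,"k":83,"kv":62,"whn":8},"ow":{"nt":45,"ps":84},"zn":{"k":64,"lp":77,"xdh":20}}}
After op 2 (replace /apy/pls 62): {"apy":{"gp":{"k":64,"z":99},"m":[18,80,97],"pls":62,"r":[29,33]},"dpt":{"vw":[12,99,78],"wi":{"e":67,"jx":28,"pbm":61,"u":1}},"p":[[98,38,53],{"dw":40,"e":83,"qx":11,"v":45},{"dbw":12,"nax":38,"u":37,"z":23},40],"x":{"m":{"fbi":12,"k":83,"kv":62,"whn":8},"ow":{"nt":45,"ps":84},"zn":{"k":64,"lp":77,"xdh":20}}}
After op 3 (replace /x/ow 17): {"apy":{"gp":{"k":64,"z":99},"m":[18,80,97],"pls":62,"r":[29,33]},"dpt":{"vw":[12,99,78],"wi":{"e":67,"jx":28,"pbm":61,"u":1}},"p":[[98,38,53],{"dw":40,"e":83,"qx":11,"v":45},{"dbw":12,"nax":38,"u":37,"z":23},40],"x":{"m":{"fbi":12,"k":83,"kv":62,"whn":8},"ow":17,"zn":{"k":64,"lp":77,"xdh":20}}}
After op 4 (add /p/1/dw 58): {"apy":{"gp":{"k":64,"z":99},"m":[18,80,97],"pls":62,"r":[29,33]},"dpt":{"vw":[12,99,78],"wi":{"e":67,"jx":28,"pbm":61,"u":1}},"p":[[98,38,53],{"dw":58,"e":83,"qx":11,"v":45},{"dbw":12,"nax":38,"u":37,"z":23},40],"x":{"m":{"fbi":12,"k":83,"kv":62,"whn":8},"ow":17,"zn":{"k":64,"lp":77,"xdh":20}}}
After op 5 (replace /x 70): {"apy":{"gp":{"k":64,"z":99},"m":[18,80,97],"pls":62,"r":[29,33]},"dpt":{"vw":[12,99,78],"wi":{"e":67,"jx":28,"pbm":61,"u":1}},"p":[[98,38,53],{"dw":58,"e":83,"qx":11,"v":45},{"dbw":12,"nax":38,"u":37,"z":23},40],"x":70}
After op 6 (add /p/0/0 6): {"apy":{"gp":{"k":64,"z":99},"m":[18,80,97],"pls":62,"r":[29,33]},"dpt":{"vw":[12,99,78],"wi":{"e":67,"jx":28,"pbm":61,"u":1}},"p":[[6,98,38,53],{"dw":58,"e":83,"qx":11,"v":45},{"dbw":12,"nax":38,"u":37,"z":23},40],"x":70}
After op 7 (replace /p/1/v 51): {"apy":{"gp":{"k":64,"z":99},"m":[18,80,97],"pls":62,"r":[29,33]},"dpt":{"vw":[12,99,78],"wi":{"e":67,"jx":28,"pbm":61,"u":1}},"p":[[6,98,38,53],{"dw":58,"e":83,"qx":11,"v":51},{"dbw":12,"nax":38,"u":37,"z":23},40],"x":70}
Size at path /apy/gp: 2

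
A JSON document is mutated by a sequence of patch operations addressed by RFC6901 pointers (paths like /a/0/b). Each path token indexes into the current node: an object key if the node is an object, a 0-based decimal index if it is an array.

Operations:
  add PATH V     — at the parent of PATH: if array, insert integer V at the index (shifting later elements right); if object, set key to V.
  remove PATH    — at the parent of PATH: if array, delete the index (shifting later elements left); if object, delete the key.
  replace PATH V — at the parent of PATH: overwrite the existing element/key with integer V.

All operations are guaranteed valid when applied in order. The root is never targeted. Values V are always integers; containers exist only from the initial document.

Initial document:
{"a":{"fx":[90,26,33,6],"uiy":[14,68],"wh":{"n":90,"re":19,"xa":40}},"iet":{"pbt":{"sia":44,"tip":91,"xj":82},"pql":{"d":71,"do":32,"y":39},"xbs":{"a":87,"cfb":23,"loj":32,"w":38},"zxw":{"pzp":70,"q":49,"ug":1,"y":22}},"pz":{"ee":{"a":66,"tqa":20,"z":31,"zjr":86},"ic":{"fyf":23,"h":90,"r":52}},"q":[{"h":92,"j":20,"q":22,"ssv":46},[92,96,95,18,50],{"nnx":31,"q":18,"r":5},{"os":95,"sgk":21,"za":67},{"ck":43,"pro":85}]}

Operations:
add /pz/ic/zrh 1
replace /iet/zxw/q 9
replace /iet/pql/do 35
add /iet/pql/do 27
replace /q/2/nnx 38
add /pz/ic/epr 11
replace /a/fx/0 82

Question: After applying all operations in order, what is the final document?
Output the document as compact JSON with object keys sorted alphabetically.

After op 1 (add /pz/ic/zrh 1): {"a":{"fx":[90,26,33,6],"uiy":[14,68],"wh":{"n":90,"re":19,"xa":40}},"iet":{"pbt":{"sia":44,"tip":91,"xj":82},"pql":{"d":71,"do":32,"y":39},"xbs":{"a":87,"cfb":23,"loj":32,"w":38},"zxw":{"pzp":70,"q":49,"ug":1,"y":22}},"pz":{"ee":{"a":66,"tqa":20,"z":31,"zjr":86},"ic":{"fyf":23,"h":90,"r":52,"zrh":1}},"q":[{"h":92,"j":20,"q":22,"ssv":46},[92,96,95,18,50],{"nnx":31,"q":18,"r":5},{"os":95,"sgk":21,"za":67},{"ck":43,"pro":85}]}
After op 2 (replace /iet/zxw/q 9): {"a":{"fx":[90,26,33,6],"uiy":[14,68],"wh":{"n":90,"re":19,"xa":40}},"iet":{"pbt":{"sia":44,"tip":91,"xj":82},"pql":{"d":71,"do":32,"y":39},"xbs":{"a":87,"cfb":23,"loj":32,"w":38},"zxw":{"pzp":70,"q":9,"ug":1,"y":22}},"pz":{"ee":{"a":66,"tqa":20,"z":31,"zjr":86},"ic":{"fyf":23,"h":90,"r":52,"zrh":1}},"q":[{"h":92,"j":20,"q":22,"ssv":46},[92,96,95,18,50],{"nnx":31,"q":18,"r":5},{"os":95,"sgk":21,"za":67},{"ck":43,"pro":85}]}
After op 3 (replace /iet/pql/do 35): {"a":{"fx":[90,26,33,6],"uiy":[14,68],"wh":{"n":90,"re":19,"xa":40}},"iet":{"pbt":{"sia":44,"tip":91,"xj":82},"pql":{"d":71,"do":35,"y":39},"xbs":{"a":87,"cfb":23,"loj":32,"w":38},"zxw":{"pzp":70,"q":9,"ug":1,"y":22}},"pz":{"ee":{"a":66,"tqa":20,"z":31,"zjr":86},"ic":{"fyf":23,"h":90,"r":52,"zrh":1}},"q":[{"h":92,"j":20,"q":22,"ssv":46},[92,96,95,18,50],{"nnx":31,"q":18,"r":5},{"os":95,"sgk":21,"za":67},{"ck":43,"pro":85}]}
After op 4 (add /iet/pql/do 27): {"a":{"fx":[90,26,33,6],"uiy":[14,68],"wh":{"n":90,"re":19,"xa":40}},"iet":{"pbt":{"sia":44,"tip":91,"xj":82},"pql":{"d":71,"do":27,"y":39},"xbs":{"a":87,"cfb":23,"loj":32,"w":38},"zxw":{"pzp":70,"q":9,"ug":1,"y":22}},"pz":{"ee":{"a":66,"tqa":20,"z":31,"zjr":86},"ic":{"fyf":23,"h":90,"r":52,"zrh":1}},"q":[{"h":92,"j":20,"q":22,"ssv":46},[92,96,95,18,50],{"nnx":31,"q":18,"r":5},{"os":95,"sgk":21,"za":67},{"ck":43,"pro":85}]}
After op 5 (replace /q/2/nnx 38): {"a":{"fx":[90,26,33,6],"uiy":[14,68],"wh":{"n":90,"re":19,"xa":40}},"iet":{"pbt":{"sia":44,"tip":91,"xj":82},"pql":{"d":71,"do":27,"y":39},"xbs":{"a":87,"cfb":23,"loj":32,"w":38},"zxw":{"pzp":70,"q":9,"ug":1,"y":22}},"pz":{"ee":{"a":66,"tqa":20,"z":31,"zjr":86},"ic":{"fyf":23,"h":90,"r":52,"zrh":1}},"q":[{"h":92,"j":20,"q":22,"ssv":46},[92,96,95,18,50],{"nnx":38,"q":18,"r":5},{"os":95,"sgk":21,"za":67},{"ck":43,"pro":85}]}
After op 6 (add /pz/ic/epr 11): {"a":{"fx":[90,26,33,6],"uiy":[14,68],"wh":{"n":90,"re":19,"xa":40}},"iet":{"pbt":{"sia":44,"tip":91,"xj":82},"pql":{"d":71,"do":27,"y":39},"xbs":{"a":87,"cfb":23,"loj":32,"w":38},"zxw":{"pzp":70,"q":9,"ug":1,"y":22}},"pz":{"ee":{"a":66,"tqa":20,"z":31,"zjr":86},"ic":{"epr":11,"fyf":23,"h":90,"r":52,"zrh":1}},"q":[{"h":92,"j":20,"q":22,"ssv":46},[92,96,95,18,50],{"nnx":38,"q":18,"r":5},{"os":95,"sgk":21,"za":67},{"ck":43,"pro":85}]}
After op 7 (replace /a/fx/0 82): {"a":{"fx":[82,26,33,6],"uiy":[14,68],"wh":{"n":90,"re":19,"xa":40}},"iet":{"pbt":{"sia":44,"tip":91,"xj":82},"pql":{"d":71,"do":27,"y":39},"xbs":{"a":87,"cfb":23,"loj":32,"w":38},"zxw":{"pzp":70,"q":9,"ug":1,"y":22}},"pz":{"ee":{"a":66,"tqa":20,"z":31,"zjr":86},"ic":{"epr":11,"fyf":23,"h":90,"r":52,"zrh":1}},"q":[{"h":92,"j":20,"q":22,"ssv":46},[92,96,95,18,50],{"nnx":38,"q":18,"r":5},{"os":95,"sgk":21,"za":67},{"ck":43,"pro":85}]}

Answer: {"a":{"fx":[82,26,33,6],"uiy":[14,68],"wh":{"n":90,"re":19,"xa":40}},"iet":{"pbt":{"sia":44,"tip":91,"xj":82},"pql":{"d":71,"do":27,"y":39},"xbs":{"a":87,"cfb":23,"loj":32,"w":38},"zxw":{"pzp":70,"q":9,"ug":1,"y":22}},"pz":{"ee":{"a":66,"tqa":20,"z":31,"zjr":86},"ic":{"epr":11,"fyf":23,"h":90,"r":52,"zrh":1}},"q":[{"h":92,"j":20,"q":22,"ssv":46},[92,96,95,18,50],{"nnx":38,"q":18,"r":5},{"os":95,"sgk":21,"za":67},{"ck":43,"pro":85}]}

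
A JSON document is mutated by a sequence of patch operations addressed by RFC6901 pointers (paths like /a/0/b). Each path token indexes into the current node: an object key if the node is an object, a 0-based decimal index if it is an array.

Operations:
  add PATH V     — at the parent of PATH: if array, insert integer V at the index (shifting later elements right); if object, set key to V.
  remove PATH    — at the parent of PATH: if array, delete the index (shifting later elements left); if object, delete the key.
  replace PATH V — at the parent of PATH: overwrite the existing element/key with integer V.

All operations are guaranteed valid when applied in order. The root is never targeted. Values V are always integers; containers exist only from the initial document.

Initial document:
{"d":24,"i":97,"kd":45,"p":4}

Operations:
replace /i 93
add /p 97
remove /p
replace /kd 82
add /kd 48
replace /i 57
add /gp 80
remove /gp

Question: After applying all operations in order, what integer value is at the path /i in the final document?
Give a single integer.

Answer: 57

Derivation:
After op 1 (replace /i 93): {"d":24,"i":93,"kd":45,"p":4}
After op 2 (add /p 97): {"d":24,"i":93,"kd":45,"p":97}
After op 3 (remove /p): {"d":24,"i":93,"kd":45}
After op 4 (replace /kd 82): {"d":24,"i":93,"kd":82}
After op 5 (add /kd 48): {"d":24,"i":93,"kd":48}
After op 6 (replace /i 57): {"d":24,"i":57,"kd":48}
After op 7 (add /gp 80): {"d":24,"gp":80,"i":57,"kd":48}
After op 8 (remove /gp): {"d":24,"i":57,"kd":48}
Value at /i: 57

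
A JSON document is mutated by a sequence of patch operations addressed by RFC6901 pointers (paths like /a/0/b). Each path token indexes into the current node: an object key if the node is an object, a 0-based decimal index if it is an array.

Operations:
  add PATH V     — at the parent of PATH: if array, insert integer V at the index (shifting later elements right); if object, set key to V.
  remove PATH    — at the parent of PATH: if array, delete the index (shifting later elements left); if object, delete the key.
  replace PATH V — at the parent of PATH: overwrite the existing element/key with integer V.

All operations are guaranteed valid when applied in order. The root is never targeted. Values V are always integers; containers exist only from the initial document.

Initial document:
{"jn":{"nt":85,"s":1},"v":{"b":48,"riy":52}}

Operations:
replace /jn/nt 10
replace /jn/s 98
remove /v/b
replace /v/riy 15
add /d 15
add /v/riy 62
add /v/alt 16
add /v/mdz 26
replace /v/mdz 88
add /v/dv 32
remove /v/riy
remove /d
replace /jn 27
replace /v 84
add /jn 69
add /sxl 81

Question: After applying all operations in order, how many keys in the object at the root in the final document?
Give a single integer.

Answer: 3

Derivation:
After op 1 (replace /jn/nt 10): {"jn":{"nt":10,"s":1},"v":{"b":48,"riy":52}}
After op 2 (replace /jn/s 98): {"jn":{"nt":10,"s":98},"v":{"b":48,"riy":52}}
After op 3 (remove /v/b): {"jn":{"nt":10,"s":98},"v":{"riy":52}}
After op 4 (replace /v/riy 15): {"jn":{"nt":10,"s":98},"v":{"riy":15}}
After op 5 (add /d 15): {"d":15,"jn":{"nt":10,"s":98},"v":{"riy":15}}
After op 6 (add /v/riy 62): {"d":15,"jn":{"nt":10,"s":98},"v":{"riy":62}}
After op 7 (add /v/alt 16): {"d":15,"jn":{"nt":10,"s":98},"v":{"alt":16,"riy":62}}
After op 8 (add /v/mdz 26): {"d":15,"jn":{"nt":10,"s":98},"v":{"alt":16,"mdz":26,"riy":62}}
After op 9 (replace /v/mdz 88): {"d":15,"jn":{"nt":10,"s":98},"v":{"alt":16,"mdz":88,"riy":62}}
After op 10 (add /v/dv 32): {"d":15,"jn":{"nt":10,"s":98},"v":{"alt":16,"dv":32,"mdz":88,"riy":62}}
After op 11 (remove /v/riy): {"d":15,"jn":{"nt":10,"s":98},"v":{"alt":16,"dv":32,"mdz":88}}
After op 12 (remove /d): {"jn":{"nt":10,"s":98},"v":{"alt":16,"dv":32,"mdz":88}}
After op 13 (replace /jn 27): {"jn":27,"v":{"alt":16,"dv":32,"mdz":88}}
After op 14 (replace /v 84): {"jn":27,"v":84}
After op 15 (add /jn 69): {"jn":69,"v":84}
After op 16 (add /sxl 81): {"jn":69,"sxl":81,"v":84}
Size at the root: 3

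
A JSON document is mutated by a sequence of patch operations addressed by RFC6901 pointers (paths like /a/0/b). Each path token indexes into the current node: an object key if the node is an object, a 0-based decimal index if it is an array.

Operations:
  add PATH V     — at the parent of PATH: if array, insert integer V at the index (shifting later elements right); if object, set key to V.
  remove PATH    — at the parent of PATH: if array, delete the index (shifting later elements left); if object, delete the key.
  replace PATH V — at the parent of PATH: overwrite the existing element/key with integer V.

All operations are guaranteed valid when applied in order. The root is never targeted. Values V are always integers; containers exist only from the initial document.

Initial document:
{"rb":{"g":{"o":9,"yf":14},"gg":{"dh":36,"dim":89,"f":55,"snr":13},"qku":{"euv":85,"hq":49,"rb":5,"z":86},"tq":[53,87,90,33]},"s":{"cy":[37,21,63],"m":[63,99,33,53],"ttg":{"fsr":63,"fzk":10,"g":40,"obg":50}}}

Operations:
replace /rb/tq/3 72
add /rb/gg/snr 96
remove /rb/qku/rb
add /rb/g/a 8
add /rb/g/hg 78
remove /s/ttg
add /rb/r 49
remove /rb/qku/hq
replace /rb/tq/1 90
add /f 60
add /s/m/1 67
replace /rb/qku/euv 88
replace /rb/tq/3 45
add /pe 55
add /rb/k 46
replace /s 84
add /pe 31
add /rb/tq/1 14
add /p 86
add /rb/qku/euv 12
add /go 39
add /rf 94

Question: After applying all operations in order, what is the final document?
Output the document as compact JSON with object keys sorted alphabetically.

Answer: {"f":60,"go":39,"p":86,"pe":31,"rb":{"g":{"a":8,"hg":78,"o":9,"yf":14},"gg":{"dh":36,"dim":89,"f":55,"snr":96},"k":46,"qku":{"euv":12,"z":86},"r":49,"tq":[53,14,90,90,45]},"rf":94,"s":84}

Derivation:
After op 1 (replace /rb/tq/3 72): {"rb":{"g":{"o":9,"yf":14},"gg":{"dh":36,"dim":89,"f":55,"snr":13},"qku":{"euv":85,"hq":49,"rb":5,"z":86},"tq":[53,87,90,72]},"s":{"cy":[37,21,63],"m":[63,99,33,53],"ttg":{"fsr":63,"fzk":10,"g":40,"obg":50}}}
After op 2 (add /rb/gg/snr 96): {"rb":{"g":{"o":9,"yf":14},"gg":{"dh":36,"dim":89,"f":55,"snr":96},"qku":{"euv":85,"hq":49,"rb":5,"z":86},"tq":[53,87,90,72]},"s":{"cy":[37,21,63],"m":[63,99,33,53],"ttg":{"fsr":63,"fzk":10,"g":40,"obg":50}}}
After op 3 (remove /rb/qku/rb): {"rb":{"g":{"o":9,"yf":14},"gg":{"dh":36,"dim":89,"f":55,"snr":96},"qku":{"euv":85,"hq":49,"z":86},"tq":[53,87,90,72]},"s":{"cy":[37,21,63],"m":[63,99,33,53],"ttg":{"fsr":63,"fzk":10,"g":40,"obg":50}}}
After op 4 (add /rb/g/a 8): {"rb":{"g":{"a":8,"o":9,"yf":14},"gg":{"dh":36,"dim":89,"f":55,"snr":96},"qku":{"euv":85,"hq":49,"z":86},"tq":[53,87,90,72]},"s":{"cy":[37,21,63],"m":[63,99,33,53],"ttg":{"fsr":63,"fzk":10,"g":40,"obg":50}}}
After op 5 (add /rb/g/hg 78): {"rb":{"g":{"a":8,"hg":78,"o":9,"yf":14},"gg":{"dh":36,"dim":89,"f":55,"snr":96},"qku":{"euv":85,"hq":49,"z":86},"tq":[53,87,90,72]},"s":{"cy":[37,21,63],"m":[63,99,33,53],"ttg":{"fsr":63,"fzk":10,"g":40,"obg":50}}}
After op 6 (remove /s/ttg): {"rb":{"g":{"a":8,"hg":78,"o":9,"yf":14},"gg":{"dh":36,"dim":89,"f":55,"snr":96},"qku":{"euv":85,"hq":49,"z":86},"tq":[53,87,90,72]},"s":{"cy":[37,21,63],"m":[63,99,33,53]}}
After op 7 (add /rb/r 49): {"rb":{"g":{"a":8,"hg":78,"o":9,"yf":14},"gg":{"dh":36,"dim":89,"f":55,"snr":96},"qku":{"euv":85,"hq":49,"z":86},"r":49,"tq":[53,87,90,72]},"s":{"cy":[37,21,63],"m":[63,99,33,53]}}
After op 8 (remove /rb/qku/hq): {"rb":{"g":{"a":8,"hg":78,"o":9,"yf":14},"gg":{"dh":36,"dim":89,"f":55,"snr":96},"qku":{"euv":85,"z":86},"r":49,"tq":[53,87,90,72]},"s":{"cy":[37,21,63],"m":[63,99,33,53]}}
After op 9 (replace /rb/tq/1 90): {"rb":{"g":{"a":8,"hg":78,"o":9,"yf":14},"gg":{"dh":36,"dim":89,"f":55,"snr":96},"qku":{"euv":85,"z":86},"r":49,"tq":[53,90,90,72]},"s":{"cy":[37,21,63],"m":[63,99,33,53]}}
After op 10 (add /f 60): {"f":60,"rb":{"g":{"a":8,"hg":78,"o":9,"yf":14},"gg":{"dh":36,"dim":89,"f":55,"snr":96},"qku":{"euv":85,"z":86},"r":49,"tq":[53,90,90,72]},"s":{"cy":[37,21,63],"m":[63,99,33,53]}}
After op 11 (add /s/m/1 67): {"f":60,"rb":{"g":{"a":8,"hg":78,"o":9,"yf":14},"gg":{"dh":36,"dim":89,"f":55,"snr":96},"qku":{"euv":85,"z":86},"r":49,"tq":[53,90,90,72]},"s":{"cy":[37,21,63],"m":[63,67,99,33,53]}}
After op 12 (replace /rb/qku/euv 88): {"f":60,"rb":{"g":{"a":8,"hg":78,"o":9,"yf":14},"gg":{"dh":36,"dim":89,"f":55,"snr":96},"qku":{"euv":88,"z":86},"r":49,"tq":[53,90,90,72]},"s":{"cy":[37,21,63],"m":[63,67,99,33,53]}}
After op 13 (replace /rb/tq/3 45): {"f":60,"rb":{"g":{"a":8,"hg":78,"o":9,"yf":14},"gg":{"dh":36,"dim":89,"f":55,"snr":96},"qku":{"euv":88,"z":86},"r":49,"tq":[53,90,90,45]},"s":{"cy":[37,21,63],"m":[63,67,99,33,53]}}
After op 14 (add /pe 55): {"f":60,"pe":55,"rb":{"g":{"a":8,"hg":78,"o":9,"yf":14},"gg":{"dh":36,"dim":89,"f":55,"snr":96},"qku":{"euv":88,"z":86},"r":49,"tq":[53,90,90,45]},"s":{"cy":[37,21,63],"m":[63,67,99,33,53]}}
After op 15 (add /rb/k 46): {"f":60,"pe":55,"rb":{"g":{"a":8,"hg":78,"o":9,"yf":14},"gg":{"dh":36,"dim":89,"f":55,"snr":96},"k":46,"qku":{"euv":88,"z":86},"r":49,"tq":[53,90,90,45]},"s":{"cy":[37,21,63],"m":[63,67,99,33,53]}}
After op 16 (replace /s 84): {"f":60,"pe":55,"rb":{"g":{"a":8,"hg":78,"o":9,"yf":14},"gg":{"dh":36,"dim":89,"f":55,"snr":96},"k":46,"qku":{"euv":88,"z":86},"r":49,"tq":[53,90,90,45]},"s":84}
After op 17 (add /pe 31): {"f":60,"pe":31,"rb":{"g":{"a":8,"hg":78,"o":9,"yf":14},"gg":{"dh":36,"dim":89,"f":55,"snr":96},"k":46,"qku":{"euv":88,"z":86},"r":49,"tq":[53,90,90,45]},"s":84}
After op 18 (add /rb/tq/1 14): {"f":60,"pe":31,"rb":{"g":{"a":8,"hg":78,"o":9,"yf":14},"gg":{"dh":36,"dim":89,"f":55,"snr":96},"k":46,"qku":{"euv":88,"z":86},"r":49,"tq":[53,14,90,90,45]},"s":84}
After op 19 (add /p 86): {"f":60,"p":86,"pe":31,"rb":{"g":{"a":8,"hg":78,"o":9,"yf":14},"gg":{"dh":36,"dim":89,"f":55,"snr":96},"k":46,"qku":{"euv":88,"z":86},"r":49,"tq":[53,14,90,90,45]},"s":84}
After op 20 (add /rb/qku/euv 12): {"f":60,"p":86,"pe":31,"rb":{"g":{"a":8,"hg":78,"o":9,"yf":14},"gg":{"dh":36,"dim":89,"f":55,"snr":96},"k":46,"qku":{"euv":12,"z":86},"r":49,"tq":[53,14,90,90,45]},"s":84}
After op 21 (add /go 39): {"f":60,"go":39,"p":86,"pe":31,"rb":{"g":{"a":8,"hg":78,"o":9,"yf":14},"gg":{"dh":36,"dim":89,"f":55,"snr":96},"k":46,"qku":{"euv":12,"z":86},"r":49,"tq":[53,14,90,90,45]},"s":84}
After op 22 (add /rf 94): {"f":60,"go":39,"p":86,"pe":31,"rb":{"g":{"a":8,"hg":78,"o":9,"yf":14},"gg":{"dh":36,"dim":89,"f":55,"snr":96},"k":46,"qku":{"euv":12,"z":86},"r":49,"tq":[53,14,90,90,45]},"rf":94,"s":84}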